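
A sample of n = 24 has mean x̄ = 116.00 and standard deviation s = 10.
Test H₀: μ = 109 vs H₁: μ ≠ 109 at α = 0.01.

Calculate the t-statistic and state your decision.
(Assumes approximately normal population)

Answer: t = 3.4294, reject H₀

Derivation:
df = n - 1 = 23
SE = s/√n = 10/√24 = 2.0412
t = (x̄ - μ₀)/SE = (116.00 - 109)/2.0412 = 3.4294
Critical value: t_{0.005,23} = ±2.807
p-value ≈ 0.0023
Decision: reject H₀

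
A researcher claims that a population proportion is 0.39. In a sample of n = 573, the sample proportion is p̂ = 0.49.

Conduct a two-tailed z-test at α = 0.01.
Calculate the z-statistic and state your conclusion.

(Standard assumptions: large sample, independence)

H₀: p = 0.39, H₁: p ≠ 0.39
Standard error: SE = √(p₀(1-p₀)/n) = √(0.39×0.61/573) = 0.020376
z-statistic: z = (p̂ - p₀)/SE = (0.49 - 0.39)/0.020376 = 4.9077
Critical value: z_0.005 = ±2.576
p-value < 0.0001
Decision: reject H₀ at α = 0.01

Answer: z = 4.9077, reject H₀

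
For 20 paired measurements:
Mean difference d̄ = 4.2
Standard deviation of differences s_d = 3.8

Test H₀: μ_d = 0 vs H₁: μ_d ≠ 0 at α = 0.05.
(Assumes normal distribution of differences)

Answer: t = 4.9429, reject H₀

Derivation:
df = n - 1 = 19
SE = s_d/√n = 3.8/√20 = 0.8497
t = d̄/SE = 4.2/0.8497 = 4.9429
Critical value: t_{0.025,19} = ±2.093
p-value ≈ 0.0001
Decision: reject H₀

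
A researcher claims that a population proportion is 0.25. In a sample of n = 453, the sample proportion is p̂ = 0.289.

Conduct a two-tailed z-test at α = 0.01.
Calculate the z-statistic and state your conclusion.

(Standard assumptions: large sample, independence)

Answer: z = 1.9169, fail to reject H₀

Derivation:
H₀: p = 0.25, H₁: p ≠ 0.25
Standard error: SE = √(p₀(1-p₀)/n) = √(0.25×0.75/453) = 0.020345
z-statistic: z = (p̂ - p₀)/SE = (0.289 - 0.25)/0.020345 = 1.9169
Critical value: z_0.005 = ±2.576
p-value = 0.0553
Decision: fail to reject H₀ at α = 0.01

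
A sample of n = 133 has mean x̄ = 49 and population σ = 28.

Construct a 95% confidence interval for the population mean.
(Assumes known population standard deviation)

Answer: (44.2413, 53.7587)

Derivation:
Confidence level: 95%, α = 0.05
z_0.025 = 1.960
SE = σ/√n = 28/√133 = 2.4279
Margin of error = 1.960 × 2.4279 = 4.7587
CI: x̄ ± margin = 49 ± 4.7587
CI: (44.2413, 53.7587)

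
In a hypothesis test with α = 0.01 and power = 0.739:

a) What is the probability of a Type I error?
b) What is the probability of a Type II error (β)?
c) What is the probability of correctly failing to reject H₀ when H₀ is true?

a) Type I error probability = α = 0.01
b) Power = P(reject H₀ | H₁ true) = 1 - β = 0.739, so Type II error probability = β = 1 - Power = 0.261
c) P(fail to reject H₀ | H₀ true) = 1 - α = 0.99

Answer: a) 0.01, b) 0.261, c) 0.99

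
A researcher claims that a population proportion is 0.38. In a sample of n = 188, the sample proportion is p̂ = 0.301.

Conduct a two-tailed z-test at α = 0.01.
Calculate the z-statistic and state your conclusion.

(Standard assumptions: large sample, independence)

Answer: z = -2.2316, fail to reject H₀

Derivation:
H₀: p = 0.38, H₁: p ≠ 0.38
Standard error: SE = √(p₀(1-p₀)/n) = √(0.38×0.62/188) = 0.035400
z-statistic: z = (p̂ - p₀)/SE = (0.301 - 0.38)/0.035400 = -2.2316
Critical value: z_0.005 = ±2.576
p-value = 0.0256
Decision: fail to reject H₀ at α = 0.01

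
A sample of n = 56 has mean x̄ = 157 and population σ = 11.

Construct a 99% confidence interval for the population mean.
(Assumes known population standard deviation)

Confidence level: 99%, α = 0.01
z_0.005 = 2.576
SE = σ/√n = 11/√56 = 1.4699
Margin of error = 2.576 × 1.4699 = 3.7865
CI: x̄ ± margin = 157 ± 3.7865
CI: (153.2135, 160.7865)

Answer: (153.2135, 160.7865)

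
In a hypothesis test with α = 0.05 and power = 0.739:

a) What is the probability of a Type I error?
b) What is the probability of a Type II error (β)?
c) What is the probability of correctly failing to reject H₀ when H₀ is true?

Answer: a) 0.05, b) 0.261, c) 0.95

Derivation:
a) Type I error probability = α = 0.05
b) Power = P(reject H₀ | H₁ true) = 1 - β = 0.739, so Type II error probability = β = 1 - Power = 0.261
c) P(fail to reject H₀ | H₀ true) = 1 - α = 0.95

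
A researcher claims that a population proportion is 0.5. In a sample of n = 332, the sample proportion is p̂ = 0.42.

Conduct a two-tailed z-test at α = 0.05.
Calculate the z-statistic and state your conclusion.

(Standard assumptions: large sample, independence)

H₀: p = 0.5, H₁: p ≠ 0.5
Standard error: SE = √(p₀(1-p₀)/n) = √(0.5×0.5/332) = 0.027441
z-statistic: z = (p̂ - p₀)/SE = (0.42 - 0.5)/0.027441 = -2.9153
Critical value: z_0.025 = ±1.960
p-value = 0.0036
Decision: reject H₀ at α = 0.05

Answer: z = -2.9153, reject H₀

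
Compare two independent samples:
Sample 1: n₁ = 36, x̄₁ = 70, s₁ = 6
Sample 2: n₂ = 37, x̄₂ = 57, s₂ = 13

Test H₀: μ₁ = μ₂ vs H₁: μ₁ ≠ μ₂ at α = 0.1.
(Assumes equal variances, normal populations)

Pooled variance: s²_p = [35×6² + 36×13²]/(71) = 103.4366
s_p = 10.1704
SE = s_p×√(1/n₁ + 1/n₂) = 10.1704×√(1/36 + 1/37) = 2.3809
t = (x̄₁ - x̄₂)/SE = (70 - 57)/2.3809 = 5.4601
df = 71, t-critical = ±1.667
Decision: reject H₀

Answer: t = 5.4601, reject H₀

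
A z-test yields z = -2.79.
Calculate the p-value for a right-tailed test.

For z = -2.79:
p = P(Z > -2.79) = 1 - Φ(-2.79) = 0.9974

Answer: p-value ≈ 0.9974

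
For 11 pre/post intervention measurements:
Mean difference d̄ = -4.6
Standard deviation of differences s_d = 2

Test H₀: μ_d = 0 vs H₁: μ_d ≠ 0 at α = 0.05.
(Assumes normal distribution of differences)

Answer: t = -7.6285, reject H₀

Derivation:
df = n - 1 = 10
SE = s_d/√n = 2/√11 = 0.6030
t = d̄/SE = -4.6/0.6030 = -7.6285
Critical value: t_{0.025,10} = ±2.228
p-value < 0.0001
Decision: reject H₀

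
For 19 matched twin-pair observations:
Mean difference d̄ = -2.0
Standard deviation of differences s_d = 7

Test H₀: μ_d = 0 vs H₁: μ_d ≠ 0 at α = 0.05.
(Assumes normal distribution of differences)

Answer: t = -1.2454, fail to reject H₀

Derivation:
df = n - 1 = 18
SE = s_d/√n = 7/√19 = 1.6059
t = d̄/SE = -2.0/1.6059 = -1.2454
Critical value: t_{0.025,18} = ±2.101
p-value ≈ 0.2290
Decision: fail to reject H₀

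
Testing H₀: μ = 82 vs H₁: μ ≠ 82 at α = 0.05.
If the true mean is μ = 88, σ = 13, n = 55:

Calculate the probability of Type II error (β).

Answer: β ≈ 0.0717

Derivation:
SE = σ/√n = 13/√55 = 1.7529
Critical values: μ₀ ± z_0.025×SE = 82 ± 1.960×1.7529
Acceptance region: (78.5643, 85.4357)
Under H₁ (μ = 88): z_high = (85.4357 - 88)/1.7529 = -1.4629, z_low = (78.5643 - 88)/1.7529 = -5.3829
β = P(not reject | H₁) = Φ(-1.4629) - Φ(-5.3829) ≈ 0.0717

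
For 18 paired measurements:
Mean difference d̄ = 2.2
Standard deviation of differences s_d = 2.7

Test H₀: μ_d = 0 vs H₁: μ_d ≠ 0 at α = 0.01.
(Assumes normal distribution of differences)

Answer: t = 3.4569, reject H₀

Derivation:
df = n - 1 = 17
SE = s_d/√n = 2.7/√18 = 0.6364
t = d̄/SE = 2.2/0.6364 = 3.4569
Critical value: t_{0.005,17} = ±2.898
p-value ≈ 0.0030
Decision: reject H₀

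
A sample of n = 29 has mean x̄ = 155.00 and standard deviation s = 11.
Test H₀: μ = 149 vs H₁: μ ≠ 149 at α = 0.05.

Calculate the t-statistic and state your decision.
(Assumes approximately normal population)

Answer: t = 2.9374, reject H₀

Derivation:
df = n - 1 = 28
SE = s/√n = 11/√29 = 2.0426
t = (x̄ - μ₀)/SE = (155.00 - 149)/2.0426 = 2.9374
Critical value: t_{0.025,28} = ±2.048
p-value ≈ 0.0066
Decision: reject H₀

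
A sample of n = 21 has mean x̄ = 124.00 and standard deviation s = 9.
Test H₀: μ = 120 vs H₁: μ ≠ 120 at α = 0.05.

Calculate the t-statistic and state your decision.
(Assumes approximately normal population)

Answer: t = 2.0367, fail to reject H₀

Derivation:
df = n - 1 = 20
SE = s/√n = 9/√21 = 1.9640
t = (x̄ - μ₀)/SE = (124.00 - 120)/1.9640 = 2.0367
Critical value: t_{0.025,20} = ±2.086
p-value ≈ 0.0551
Decision: fail to reject H₀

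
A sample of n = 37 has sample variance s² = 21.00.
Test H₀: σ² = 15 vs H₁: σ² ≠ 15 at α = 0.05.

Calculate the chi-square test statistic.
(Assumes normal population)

Answer: χ² = 50.4000, fail to reject H₀

Derivation:
df = n - 1 = 36
χ² = (n-1)s²/σ₀² = 36×21.00/15 = 50.4000
Critical values: χ²_{0.975,36} = 21.336, χ²_{0.025,36} = 54.437
Rejection region: χ² < 21.336 or χ² > 54.437
Decision: fail to reject H₀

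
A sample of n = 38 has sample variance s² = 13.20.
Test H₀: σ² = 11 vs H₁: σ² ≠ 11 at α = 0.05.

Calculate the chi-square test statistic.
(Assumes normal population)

df = n - 1 = 37
χ² = (n-1)s²/σ₀² = 37×13.20/11 = 44.4000
Critical values: χ²_{0.975,37} = 22.106, χ²_{0.025,37} = 55.668
Rejection region: χ² < 22.106 or χ² > 55.668
Decision: fail to reject H₀

Answer: χ² = 44.4000, fail to reject H₀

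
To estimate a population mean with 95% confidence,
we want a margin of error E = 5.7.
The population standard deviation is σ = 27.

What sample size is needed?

Answer: n = 87

Derivation:
z_0.025 = 1.960
n = (z×σ/E)² = (1.960×27/5.7)²
n = 86.1966
Round up: n = 87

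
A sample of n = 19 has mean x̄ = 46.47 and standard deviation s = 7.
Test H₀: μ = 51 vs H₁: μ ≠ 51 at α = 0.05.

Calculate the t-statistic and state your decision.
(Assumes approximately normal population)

df = n - 1 = 18
SE = s/√n = 7/√19 = 1.6059
t = (x̄ - μ₀)/SE = (46.47 - 51)/1.6059 = -2.8208
Critical value: t_{0.025,18} = ±2.101
p-value ≈ 0.0113
Decision: reject H₀

Answer: t = -2.8208, reject H₀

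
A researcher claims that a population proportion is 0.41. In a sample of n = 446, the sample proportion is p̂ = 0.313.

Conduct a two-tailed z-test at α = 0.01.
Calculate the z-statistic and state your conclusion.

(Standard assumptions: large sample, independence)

H₀: p = 0.41, H₁: p ≠ 0.41
Standard error: SE = √(p₀(1-p₀)/n) = √(0.41×0.59/446) = 0.023289
z-statistic: z = (p̂ - p₀)/SE = (0.313 - 0.41)/0.023289 = -4.1651
Critical value: z_0.005 = ±2.576
p-value < 0.0001
Decision: reject H₀ at α = 0.01

Answer: z = -4.1651, reject H₀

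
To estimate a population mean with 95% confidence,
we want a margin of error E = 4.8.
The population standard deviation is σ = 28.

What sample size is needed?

z_0.025 = 1.960
n = (z×σ/E)² = (1.960×28/4.8)²
n = 130.7211
Round up: n = 131

Answer: n = 131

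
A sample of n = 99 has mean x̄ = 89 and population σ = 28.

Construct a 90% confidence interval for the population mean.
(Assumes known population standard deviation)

Confidence level: 90%, α = 0.1
z_0.05 = 1.645
SE = σ/√n = 28/√99 = 2.8141
Margin of error = 1.645 × 2.8141 = 4.6292
CI: x̄ ± margin = 89 ± 4.6292
CI: (84.3708, 93.6292)

Answer: (84.3708, 93.6292)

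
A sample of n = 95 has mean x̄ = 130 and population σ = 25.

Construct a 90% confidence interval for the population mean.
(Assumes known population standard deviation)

Answer: (125.7807, 134.2193)

Derivation:
Confidence level: 90%, α = 0.1
z_0.05 = 1.645
SE = σ/√n = 25/√95 = 2.5649
Margin of error = 1.645 × 2.5649 = 4.2193
CI: x̄ ± margin = 130 ± 4.2193
CI: (125.7807, 134.2193)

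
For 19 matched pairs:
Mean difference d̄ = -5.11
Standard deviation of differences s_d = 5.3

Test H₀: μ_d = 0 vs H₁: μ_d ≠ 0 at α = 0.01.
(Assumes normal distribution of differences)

df = n - 1 = 18
SE = s_d/√n = 5.3/√19 = 1.2159
t = d̄/SE = -5.11/1.2159 = -4.2026
Critical value: t_{0.005,18} = ±2.878
p-value ≈ 0.0005
Decision: reject H₀

Answer: t = -4.2026, reject H₀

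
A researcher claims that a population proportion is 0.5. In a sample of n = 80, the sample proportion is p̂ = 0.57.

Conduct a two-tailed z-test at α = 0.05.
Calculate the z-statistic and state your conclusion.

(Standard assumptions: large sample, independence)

Answer: z = 1.2522, fail to reject H₀

Derivation:
H₀: p = 0.5, H₁: p ≠ 0.5
Standard error: SE = √(p₀(1-p₀)/n) = √(0.5×0.5/80) = 0.055902
z-statistic: z = (p̂ - p₀)/SE = (0.57 - 0.5)/0.055902 = 1.2522
Critical value: z_0.025 = ±1.960
p-value = 0.2105
Decision: fail to reject H₀ at α = 0.05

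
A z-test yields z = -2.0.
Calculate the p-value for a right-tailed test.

For z = -2.0:
p = P(Z > -2.0) = 1 - Φ(-2.0) = 0.9772

Answer: p-value ≈ 0.9772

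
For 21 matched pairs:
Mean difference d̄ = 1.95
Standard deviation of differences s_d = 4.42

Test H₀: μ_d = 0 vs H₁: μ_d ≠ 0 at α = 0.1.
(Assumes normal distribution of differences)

Answer: t = 2.0218, reject H₀

Derivation:
df = n - 1 = 20
SE = s_d/√n = 4.42/√21 = 0.9645
t = d̄/SE = 1.95/0.9645 = 2.0218
Critical value: t_{0.05,20} = ±1.725
p-value ≈ 0.0568
Decision: reject H₀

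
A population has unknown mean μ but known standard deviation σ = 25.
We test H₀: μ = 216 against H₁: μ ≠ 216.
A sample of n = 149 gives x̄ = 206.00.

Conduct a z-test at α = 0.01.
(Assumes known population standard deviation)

Answer: z = -4.8826, reject H₀

Derivation:
Standard error: SE = σ/√n = 25/√149 = 2.0481
z-statistic: z = (x̄ - μ₀)/SE = (206.00 - 216)/2.0481 = -4.8826
Critical value: ±2.576
p-value < 0.0001
Decision: reject H₀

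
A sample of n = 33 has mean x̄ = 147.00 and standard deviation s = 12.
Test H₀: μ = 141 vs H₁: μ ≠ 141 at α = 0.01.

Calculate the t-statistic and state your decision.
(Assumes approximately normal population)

Answer: t = 2.8723, reject H₀

Derivation:
df = n - 1 = 32
SE = s/√n = 12/√33 = 2.0889
t = (x̄ - μ₀)/SE = (147.00 - 141)/2.0889 = 2.8723
Critical value: t_{0.005,32} = ±2.738
p-value ≈ 0.0072
Decision: reject H₀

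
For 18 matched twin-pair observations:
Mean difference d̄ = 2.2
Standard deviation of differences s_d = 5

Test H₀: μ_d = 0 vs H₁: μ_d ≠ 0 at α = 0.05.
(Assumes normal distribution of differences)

df = n - 1 = 17
SE = s_d/√n = 5/√18 = 1.1785
t = d̄/SE = 2.2/1.1785 = 1.8668
Critical value: t_{0.025,17} = ±2.110
p-value ≈ 0.0793
Decision: fail to reject H₀

Answer: t = 1.8668, fail to reject H₀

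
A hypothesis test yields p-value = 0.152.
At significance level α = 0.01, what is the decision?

Compare p-value to α:
0.152 ≥ 0.01
Decision: fail to reject H₀

Answer: fail to reject H₀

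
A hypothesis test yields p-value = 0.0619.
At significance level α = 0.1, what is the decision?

Answer: reject H₀

Derivation:
Compare p-value to α:
0.0619 < 0.1
Decision: reject H₀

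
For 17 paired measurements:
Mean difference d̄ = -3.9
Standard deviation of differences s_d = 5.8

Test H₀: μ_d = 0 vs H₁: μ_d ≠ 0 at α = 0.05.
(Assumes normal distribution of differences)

Answer: t = -2.7724, reject H₀

Derivation:
df = n - 1 = 16
SE = s_d/√n = 5.8/√17 = 1.4067
t = d̄/SE = -3.9/1.4067 = -2.7724
Critical value: t_{0.025,16} = ±2.120
p-value ≈ 0.0136
Decision: reject H₀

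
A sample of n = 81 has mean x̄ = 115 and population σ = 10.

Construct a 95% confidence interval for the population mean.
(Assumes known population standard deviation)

Confidence level: 95%, α = 0.05
z_0.025 = 1.960
SE = σ/√n = 10/√81 = 1.1111
Margin of error = 1.960 × 1.1111 = 2.1778
CI: x̄ ± margin = 115 ± 2.1778
CI: (112.8222, 117.1778)

Answer: (112.8222, 117.1778)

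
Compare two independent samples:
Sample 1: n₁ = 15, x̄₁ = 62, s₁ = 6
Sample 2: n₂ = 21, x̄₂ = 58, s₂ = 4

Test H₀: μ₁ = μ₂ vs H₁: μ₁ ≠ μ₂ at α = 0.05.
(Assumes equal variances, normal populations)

Pooled variance: s²_p = [14×6² + 20×4²]/(34) = 24.2353
s_p = 4.9229
SE = s_p×√(1/n₁ + 1/n₂) = 4.9229×√(1/15 + 1/21) = 1.6642
t = (x̄₁ - x̄₂)/SE = (62 - 58)/1.6642 = 2.4036
df = 34, t-critical = ±2.032
Decision: reject H₀

Answer: t = 2.4036, reject H₀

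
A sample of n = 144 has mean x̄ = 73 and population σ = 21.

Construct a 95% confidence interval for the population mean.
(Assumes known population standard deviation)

Confidence level: 95%, α = 0.05
z_0.025 = 1.960
SE = σ/√n = 21/√144 = 1.7500
Margin of error = 1.960 × 1.7500 = 3.4300
CI: x̄ ± margin = 73 ± 3.4300
CI: (69.5700, 76.4300)

Answer: (69.5700, 76.4300)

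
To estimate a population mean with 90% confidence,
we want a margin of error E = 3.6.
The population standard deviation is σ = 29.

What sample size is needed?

z_0.05 = 1.645
n = (z×σ/E)² = (1.645×29/3.6)²
n = 175.5993
Round up: n = 176

Answer: n = 176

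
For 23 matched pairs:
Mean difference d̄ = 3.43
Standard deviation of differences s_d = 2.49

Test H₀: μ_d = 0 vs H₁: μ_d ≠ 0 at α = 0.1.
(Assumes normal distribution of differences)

Answer: t = 6.6063, reject H₀

Derivation:
df = n - 1 = 22
SE = s_d/√n = 2.49/√23 = 0.5192
t = d̄/SE = 3.43/0.5192 = 6.6063
Critical value: t_{0.05,22} = ±1.717
p-value < 0.0001
Decision: reject H₀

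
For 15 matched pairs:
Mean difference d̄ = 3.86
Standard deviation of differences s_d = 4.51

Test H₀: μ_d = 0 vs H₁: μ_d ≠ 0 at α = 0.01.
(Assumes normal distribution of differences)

df = n - 1 = 14
SE = s_d/√n = 4.51/√15 = 1.1645
t = d̄/SE = 3.86/1.1645 = 3.3147
Critical value: t_{0.005,14} = ±2.977
p-value ≈ 0.0051
Decision: reject H₀

Answer: t = 3.3147, reject H₀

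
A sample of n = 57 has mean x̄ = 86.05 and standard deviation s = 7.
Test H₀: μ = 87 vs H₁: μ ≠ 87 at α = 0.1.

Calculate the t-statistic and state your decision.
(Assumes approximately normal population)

df = n - 1 = 56
SE = s/√n = 7/√57 = 0.9272
t = (x̄ - μ₀)/SE = (86.05 - 87)/0.9272 = -1.0246
Critical value: t_{0.05,56} = ±1.673
p-value ≈ 0.3100
Decision: fail to reject H₀

Answer: t = -1.0246, fail to reject H₀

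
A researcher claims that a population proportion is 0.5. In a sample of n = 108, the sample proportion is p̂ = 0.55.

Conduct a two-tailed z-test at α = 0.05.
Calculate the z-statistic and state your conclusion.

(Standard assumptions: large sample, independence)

Answer: z = 1.0392, fail to reject H₀

Derivation:
H₀: p = 0.5, H₁: p ≠ 0.5
Standard error: SE = √(p₀(1-p₀)/n) = √(0.5×0.5/108) = 0.048113
z-statistic: z = (p̂ - p₀)/SE = (0.55 - 0.5)/0.048113 = 1.0392
Critical value: z_0.025 = ±1.960
p-value = 0.2987
Decision: fail to reject H₀ at α = 0.05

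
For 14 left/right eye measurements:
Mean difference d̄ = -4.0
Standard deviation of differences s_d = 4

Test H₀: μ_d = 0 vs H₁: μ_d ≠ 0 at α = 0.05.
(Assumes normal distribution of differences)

df = n - 1 = 13
SE = s_d/√n = 4/√14 = 1.0690
t = d̄/SE = -4.0/1.0690 = -3.7418
Critical value: t_{0.025,13} = ±2.160
p-value ≈ 0.0025
Decision: reject H₀

Answer: t = -3.7418, reject H₀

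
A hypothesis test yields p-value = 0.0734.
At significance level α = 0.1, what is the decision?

Answer: reject H₀

Derivation:
Compare p-value to α:
0.0734 < 0.1
Decision: reject H₀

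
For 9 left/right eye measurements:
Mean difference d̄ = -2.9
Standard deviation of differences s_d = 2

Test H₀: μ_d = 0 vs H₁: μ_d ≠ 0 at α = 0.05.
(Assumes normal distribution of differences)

Answer: t = -4.3498, reject H₀

Derivation:
df = n - 1 = 8
SE = s_d/√n = 2/√9 = 0.6667
t = d̄/SE = -2.9/0.6667 = -4.3498
Critical value: t_{0.025,8} = ±2.306
p-value ≈ 0.0024
Decision: reject H₀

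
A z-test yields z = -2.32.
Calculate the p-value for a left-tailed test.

For z = -2.32:
p = P(Z < -2.32) = Φ(-2.32) = 0.0102

Answer: p-value ≈ 0.0102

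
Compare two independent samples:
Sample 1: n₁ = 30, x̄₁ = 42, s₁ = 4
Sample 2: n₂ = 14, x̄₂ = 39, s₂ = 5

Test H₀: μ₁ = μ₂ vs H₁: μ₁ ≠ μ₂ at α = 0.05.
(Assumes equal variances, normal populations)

Answer: t = 2.1386, reject H₀

Derivation:
Pooled variance: s²_p = [29×4² + 13×5²]/(42) = 18.7857
s_p = 4.3342
SE = s_p×√(1/n₁ + 1/n₂) = 4.3342×√(1/30 + 1/14) = 1.4028
t = (x̄₁ - x̄₂)/SE = (42 - 39)/1.4028 = 2.1386
df = 42, t-critical = ±2.018
Decision: reject H₀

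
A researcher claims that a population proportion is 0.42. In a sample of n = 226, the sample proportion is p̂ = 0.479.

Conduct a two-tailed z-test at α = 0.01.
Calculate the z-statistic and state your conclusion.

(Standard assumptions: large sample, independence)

Answer: z = 1.7971, fail to reject H₀

Derivation:
H₀: p = 0.42, H₁: p ≠ 0.42
Standard error: SE = √(p₀(1-p₀)/n) = √(0.42×0.58/226) = 0.032831
z-statistic: z = (p̂ - p₀)/SE = (0.479 - 0.42)/0.032831 = 1.7971
Critical value: z_0.005 = ±2.576
p-value = 0.0723
Decision: fail to reject H₀ at α = 0.01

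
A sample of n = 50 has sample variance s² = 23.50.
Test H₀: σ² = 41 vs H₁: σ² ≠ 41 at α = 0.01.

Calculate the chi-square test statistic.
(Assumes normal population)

Answer: χ² = 28.0854, fail to reject H₀

Derivation:
df = n - 1 = 49
χ² = (n-1)s²/σ₀² = 49×23.50/41 = 28.0854
Critical values: χ²_{0.995,49} = 27.249, χ²_{0.005,49} = 78.231
Rejection region: χ² < 27.249 or χ² > 78.231
Decision: fail to reject H₀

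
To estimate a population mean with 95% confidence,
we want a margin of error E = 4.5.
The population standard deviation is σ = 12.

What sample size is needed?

z_0.025 = 1.960
n = (z×σ/E)² = (1.960×12/4.5)²
n = 27.3180
Round up: n = 28

Answer: n = 28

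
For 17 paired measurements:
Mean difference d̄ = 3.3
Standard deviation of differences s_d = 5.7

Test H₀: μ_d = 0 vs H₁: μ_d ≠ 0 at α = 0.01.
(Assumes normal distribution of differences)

Answer: t = 2.3870, fail to reject H₀

Derivation:
df = n - 1 = 16
SE = s_d/√n = 5.7/√17 = 1.3825
t = d̄/SE = 3.3/1.3825 = 2.3870
Critical value: t_{0.005,16} = ±2.921
p-value ≈ 0.0297
Decision: fail to reject H₀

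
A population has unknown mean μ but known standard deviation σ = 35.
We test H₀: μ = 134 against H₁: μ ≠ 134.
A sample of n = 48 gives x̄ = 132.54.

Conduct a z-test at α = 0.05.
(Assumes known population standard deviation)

Answer: z = -0.2890, fail to reject H₀

Derivation:
Standard error: SE = σ/√n = 35/√48 = 5.0518
z-statistic: z = (x̄ - μ₀)/SE = (132.54 - 134)/5.0518 = -0.2890
Critical value: ±1.960
p-value = 0.7726
Decision: fail to reject H₀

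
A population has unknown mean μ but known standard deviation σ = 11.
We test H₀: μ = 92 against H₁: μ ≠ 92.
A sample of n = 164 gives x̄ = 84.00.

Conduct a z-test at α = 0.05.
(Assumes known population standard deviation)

Answer: z = -9.3132, reject H₀

Derivation:
Standard error: SE = σ/√n = 11/√164 = 0.8590
z-statistic: z = (x̄ - μ₀)/SE = (84.00 - 92)/0.8590 = -9.3132
Critical value: ±1.960
p-value < 0.0001
Decision: reject H₀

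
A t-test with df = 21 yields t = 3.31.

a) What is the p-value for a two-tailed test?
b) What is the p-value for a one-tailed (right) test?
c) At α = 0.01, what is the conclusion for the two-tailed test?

Answer: a) 0.0033, b) 0.0017, c) reject H₀

Derivation:
Using t-distribution with df = 21:
a) Two-tailed: p = 2×P(T > 3.31) = 0.0033
b) One-tailed: p = P(T > 3.31) = 0.0017
c) 0.0033 < 0.01, reject H₀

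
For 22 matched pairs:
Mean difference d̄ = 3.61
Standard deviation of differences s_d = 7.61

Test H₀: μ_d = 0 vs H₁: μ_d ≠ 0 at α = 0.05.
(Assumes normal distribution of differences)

df = n - 1 = 21
SE = s_d/√n = 7.61/√22 = 1.6225
t = d̄/SE = 3.61/1.6225 = 2.2250
Critical value: t_{0.025,21} = ±2.080
p-value ≈ 0.0372
Decision: reject H₀

Answer: t = 2.2250, reject H₀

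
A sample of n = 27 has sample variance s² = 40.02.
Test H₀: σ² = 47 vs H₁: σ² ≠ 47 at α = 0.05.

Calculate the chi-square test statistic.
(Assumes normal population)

df = n - 1 = 26
χ² = (n-1)s²/σ₀² = 26×40.02/47 = 22.1387
Critical values: χ²_{0.975,26} = 13.844, χ²_{0.025,26} = 41.923
Rejection region: χ² < 13.844 or χ² > 41.923
Decision: fail to reject H₀

Answer: χ² = 22.1387, fail to reject H₀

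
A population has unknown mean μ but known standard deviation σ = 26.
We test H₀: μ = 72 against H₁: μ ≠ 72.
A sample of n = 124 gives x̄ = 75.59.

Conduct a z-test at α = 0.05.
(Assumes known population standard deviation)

Standard error: SE = σ/√n = 26/√124 = 2.3349
z-statistic: z = (x̄ - μ₀)/SE = (75.59 - 72)/2.3349 = 1.5375
Critical value: ±1.960
p-value = 0.1242
Decision: fail to reject H₀

Answer: z = 1.5375, fail to reject H₀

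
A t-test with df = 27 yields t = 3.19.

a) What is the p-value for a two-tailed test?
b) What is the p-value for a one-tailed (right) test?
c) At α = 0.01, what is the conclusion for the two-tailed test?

Answer: a) 0.0036, b) 0.0018, c) reject H₀

Derivation:
Using t-distribution with df = 27:
a) Two-tailed: p = 2×P(T > 3.19) = 0.0036
b) One-tailed: p = P(T > 3.19) = 0.0018
c) 0.0036 < 0.01, reject H₀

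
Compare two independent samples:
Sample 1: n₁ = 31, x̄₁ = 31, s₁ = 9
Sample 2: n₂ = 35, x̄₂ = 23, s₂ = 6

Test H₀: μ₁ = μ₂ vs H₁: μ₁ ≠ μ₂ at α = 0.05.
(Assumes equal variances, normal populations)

Answer: t = 4.2928, reject H₀

Derivation:
Pooled variance: s²_p = [30×9² + 34×6²]/(64) = 57.0938
s_p = 7.5560
SE = s_p×√(1/n₁ + 1/n₂) = 7.5560×√(1/31 + 1/35) = 1.8636
t = (x̄₁ - x̄₂)/SE = (31 - 23)/1.8636 = 4.2928
df = 64, t-critical = ±1.998
Decision: reject H₀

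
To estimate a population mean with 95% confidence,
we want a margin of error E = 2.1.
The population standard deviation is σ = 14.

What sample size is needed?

z_0.025 = 1.960
n = (z×σ/E)² = (1.960×14/2.1)²
n = 170.7378
Round up: n = 171

Answer: n = 171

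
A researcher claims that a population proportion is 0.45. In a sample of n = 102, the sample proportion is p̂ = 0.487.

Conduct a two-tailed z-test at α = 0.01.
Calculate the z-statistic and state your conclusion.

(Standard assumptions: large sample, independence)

Answer: z = 0.7511, fail to reject H₀

Derivation:
H₀: p = 0.45, H₁: p ≠ 0.45
Standard error: SE = √(p₀(1-p₀)/n) = √(0.45×0.55/102) = 0.049259
z-statistic: z = (p̂ - p₀)/SE = (0.487 - 0.45)/0.049259 = 0.7511
Critical value: z_0.005 = ±2.576
p-value = 0.4526
Decision: fail to reject H₀ at α = 0.01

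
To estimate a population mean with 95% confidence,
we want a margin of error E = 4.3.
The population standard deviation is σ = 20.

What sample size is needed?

Answer: n = 84

Derivation:
z_0.025 = 1.960
n = (z×σ/E)² = (1.960×20/4.3)²
n = 83.1065
Round up: n = 84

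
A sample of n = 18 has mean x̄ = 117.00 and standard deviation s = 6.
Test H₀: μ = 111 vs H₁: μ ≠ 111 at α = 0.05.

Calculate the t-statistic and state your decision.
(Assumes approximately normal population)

Answer: t = 4.2427, reject H₀

Derivation:
df = n - 1 = 17
SE = s/√n = 6/√18 = 1.4142
t = (x̄ - μ₀)/SE = (117.00 - 111)/1.4142 = 4.2427
Critical value: t_{0.025,17} = ±2.110
p-value ≈ 0.0005
Decision: reject H₀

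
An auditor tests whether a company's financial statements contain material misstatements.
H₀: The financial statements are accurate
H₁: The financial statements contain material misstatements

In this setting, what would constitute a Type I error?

Answer: Concluding the statements are misstated when they are actually accurate

Derivation:
Type I error (α): Rejecting H₀ when H₀ is true
Type II error (β): Failing to reject H₀ when H₁ is true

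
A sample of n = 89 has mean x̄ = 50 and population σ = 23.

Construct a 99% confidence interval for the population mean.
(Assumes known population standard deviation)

Confidence level: 99%, α = 0.01
z_0.005 = 2.576
SE = σ/√n = 23/√89 = 2.4380
Margin of error = 2.576 × 2.4380 = 6.2803
CI: x̄ ± margin = 50 ± 6.2803
CI: (43.7197, 56.2803)

Answer: (43.7197, 56.2803)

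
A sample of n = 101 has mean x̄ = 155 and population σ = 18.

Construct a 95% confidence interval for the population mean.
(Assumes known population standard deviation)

Confidence level: 95%, α = 0.05
z_0.025 = 1.960
SE = σ/√n = 18/√101 = 1.7911
Margin of error = 1.960 × 1.7911 = 3.5106
CI: x̄ ± margin = 155 ± 3.5106
CI: (151.4894, 158.5106)

Answer: (151.4894, 158.5106)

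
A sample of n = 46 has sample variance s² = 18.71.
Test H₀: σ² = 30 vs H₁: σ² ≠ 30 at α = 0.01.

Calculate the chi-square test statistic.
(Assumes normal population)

df = n - 1 = 45
χ² = (n-1)s²/σ₀² = 45×18.71/30 = 28.0650
Critical values: χ²_{0.995,45} = 24.311, χ²_{0.005,45} = 73.166
Rejection region: χ² < 24.311 or χ² > 73.166
Decision: fail to reject H₀

Answer: χ² = 28.0650, fail to reject H₀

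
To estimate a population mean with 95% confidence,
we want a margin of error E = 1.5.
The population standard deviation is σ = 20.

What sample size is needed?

Answer: n = 683

Derivation:
z_0.025 = 1.960
n = (z×σ/E)² = (1.960×20/1.5)²
n = 682.9511
Round up: n = 683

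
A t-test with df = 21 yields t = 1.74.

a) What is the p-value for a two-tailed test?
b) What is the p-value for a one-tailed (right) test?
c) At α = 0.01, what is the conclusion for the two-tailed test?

Using t-distribution with df = 21:
a) Two-tailed: p = 2×P(T > 1.74) = 0.0965
b) One-tailed: p = P(T > 1.74) = 0.0482
c) 0.0965 ≥ 0.01, fail to reject H₀

Answer: a) 0.0965, b) 0.0482, c) fail to reject H₀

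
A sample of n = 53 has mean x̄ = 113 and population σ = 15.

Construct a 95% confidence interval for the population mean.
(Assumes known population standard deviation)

Confidence level: 95%, α = 0.05
z_0.025 = 1.960
SE = σ/√n = 15/√53 = 2.0604
Margin of error = 1.960 × 2.0604 = 4.0384
CI: x̄ ± margin = 113 ± 4.0384
CI: (108.9616, 117.0384)

Answer: (108.9616, 117.0384)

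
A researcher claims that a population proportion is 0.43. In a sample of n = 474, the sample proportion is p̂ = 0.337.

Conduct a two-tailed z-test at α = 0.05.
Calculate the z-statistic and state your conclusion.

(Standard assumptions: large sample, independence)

H₀: p = 0.43, H₁: p ≠ 0.43
Standard error: SE = √(p₀(1-p₀)/n) = √(0.43×0.57/474) = 0.022740
z-statistic: z = (p̂ - p₀)/SE = (0.337 - 0.43)/0.022740 = -4.0897
Critical value: z_0.025 = ±1.960
p-value < 0.0001
Decision: reject H₀ at α = 0.05

Answer: z = -4.0897, reject H₀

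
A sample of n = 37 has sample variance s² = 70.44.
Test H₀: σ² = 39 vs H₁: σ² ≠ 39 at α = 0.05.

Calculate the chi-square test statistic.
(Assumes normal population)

Answer: χ² = 65.0215, reject H₀

Derivation:
df = n - 1 = 36
χ² = (n-1)s²/σ₀² = 36×70.44/39 = 65.0215
Critical values: χ²_{0.975,36} = 21.336, χ²_{0.025,36} = 54.437
Rejection region: χ² < 21.336 or χ² > 54.437
Decision: reject H₀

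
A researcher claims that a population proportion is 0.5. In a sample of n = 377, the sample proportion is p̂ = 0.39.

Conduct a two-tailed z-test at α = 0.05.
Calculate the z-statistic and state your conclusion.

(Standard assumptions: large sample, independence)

H₀: p = 0.5, H₁: p ≠ 0.5
Standard error: SE = √(p₀(1-p₀)/n) = √(0.5×0.5/377) = 0.025751
z-statistic: z = (p̂ - p₀)/SE = (0.39 - 0.5)/0.025751 = -4.2717
Critical value: z_0.025 = ±1.960
p-value < 0.0001
Decision: reject H₀ at α = 0.05

Answer: z = -4.2717, reject H₀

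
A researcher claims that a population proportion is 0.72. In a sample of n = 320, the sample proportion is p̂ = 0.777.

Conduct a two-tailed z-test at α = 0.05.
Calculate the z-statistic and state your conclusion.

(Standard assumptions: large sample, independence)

Answer: z = 2.2709, reject H₀

Derivation:
H₀: p = 0.72, H₁: p ≠ 0.72
Standard error: SE = √(p₀(1-p₀)/n) = √(0.72×0.28/320) = 0.025100
z-statistic: z = (p̂ - p₀)/SE = (0.777 - 0.72)/0.025100 = 2.2709
Critical value: z_0.025 = ±1.960
p-value = 0.0232
Decision: reject H₀ at α = 0.05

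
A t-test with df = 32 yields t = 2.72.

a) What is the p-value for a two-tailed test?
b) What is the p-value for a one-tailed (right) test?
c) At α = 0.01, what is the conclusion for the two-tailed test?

Answer: a) 0.0105, b) 0.0052, c) fail to reject H₀

Derivation:
Using t-distribution with df = 32:
a) Two-tailed: p = 2×P(T > 2.72) = 0.0105
b) One-tailed: p = P(T > 2.72) = 0.0052
c) 0.0105 ≥ 0.01, fail to reject H₀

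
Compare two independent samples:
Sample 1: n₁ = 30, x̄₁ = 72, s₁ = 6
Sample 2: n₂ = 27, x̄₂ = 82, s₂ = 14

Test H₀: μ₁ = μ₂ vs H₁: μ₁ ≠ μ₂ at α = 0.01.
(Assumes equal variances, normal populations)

Pooled variance: s²_p = [29×6² + 26×14²]/(55) = 111.6364
s_p = 10.5658
SE = s_p×√(1/n₁ + 1/n₂) = 10.5658×√(1/30 + 1/27) = 2.8028
t = (x̄₁ - x̄₂)/SE = (72 - 82)/2.8028 = -3.5679
df = 55, t-critical = ±2.668
Decision: reject H₀

Answer: t = -3.5679, reject H₀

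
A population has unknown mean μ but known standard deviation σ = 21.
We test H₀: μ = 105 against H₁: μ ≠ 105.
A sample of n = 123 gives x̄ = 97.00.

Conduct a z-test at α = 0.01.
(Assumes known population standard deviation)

Answer: z = -4.2250, reject H₀

Derivation:
Standard error: SE = σ/√n = 21/√123 = 1.8935
z-statistic: z = (x̄ - μ₀)/SE = (97.00 - 105)/1.8935 = -4.2250
Critical value: ±2.576
p-value < 0.0001
Decision: reject H₀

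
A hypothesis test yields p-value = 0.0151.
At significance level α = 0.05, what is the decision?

Answer: reject H₀

Derivation:
Compare p-value to α:
0.0151 < 0.05
Decision: reject H₀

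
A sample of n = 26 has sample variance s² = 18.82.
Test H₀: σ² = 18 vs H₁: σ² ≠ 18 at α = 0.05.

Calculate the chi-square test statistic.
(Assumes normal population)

df = n - 1 = 25
χ² = (n-1)s²/σ₀² = 25×18.82/18 = 26.1389
Critical values: χ²_{0.975,25} = 13.120, χ²_{0.025,25} = 40.646
Rejection region: χ² < 13.120 or χ² > 40.646
Decision: fail to reject H₀

Answer: χ² = 26.1389, fail to reject H₀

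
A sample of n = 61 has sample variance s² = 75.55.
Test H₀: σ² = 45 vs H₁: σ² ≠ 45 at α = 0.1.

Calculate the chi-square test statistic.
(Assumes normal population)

Answer: χ² = 100.7333, reject H₀

Derivation:
df = n - 1 = 60
χ² = (n-1)s²/σ₀² = 60×75.55/45 = 100.7333
Critical values: χ²_{0.95,60} = 43.188, χ²_{0.05,60} = 79.082
Rejection region: χ² < 43.188 or χ² > 79.082
Decision: reject H₀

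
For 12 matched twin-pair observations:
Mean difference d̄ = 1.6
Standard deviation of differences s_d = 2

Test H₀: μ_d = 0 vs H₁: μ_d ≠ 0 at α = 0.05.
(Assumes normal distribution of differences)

Answer: t = 2.7710, reject H₀

Derivation:
df = n - 1 = 11
SE = s_d/√n = 2/√12 = 0.5774
t = d̄/SE = 1.6/0.5774 = 2.7710
Critical value: t_{0.025,11} = ±2.201
p-value ≈ 0.0182
Decision: reject H₀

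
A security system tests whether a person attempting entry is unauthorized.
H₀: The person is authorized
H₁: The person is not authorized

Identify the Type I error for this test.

Answer: Denying entry to an authorized person

Derivation:
Type I error: rejecting H₀ when it is actually true (false positive).
Type II error: failing to reject H₀ when H₁ is actually true (false negative).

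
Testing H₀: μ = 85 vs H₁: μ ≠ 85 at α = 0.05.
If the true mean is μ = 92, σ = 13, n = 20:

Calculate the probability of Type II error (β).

SE = σ/√n = 13/√20 = 2.9069
Critical values: μ₀ ± z_0.025×SE = 85 ± 1.960×2.9069
Acceptance region: (79.3025, 90.6975)
Under H₁ (μ = 92): z_high = (90.6975 - 92)/2.9069 = -0.4481, z_low = (79.3025 - 92)/2.9069 = -4.3681
β = P(not reject | H₁) = Φ(-0.4481) - Φ(-4.3681) ≈ 0.3270

Answer: β ≈ 0.3270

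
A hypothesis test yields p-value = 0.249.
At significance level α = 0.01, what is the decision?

Compare p-value to α:
0.249 ≥ 0.01
Decision: fail to reject H₀

Answer: fail to reject H₀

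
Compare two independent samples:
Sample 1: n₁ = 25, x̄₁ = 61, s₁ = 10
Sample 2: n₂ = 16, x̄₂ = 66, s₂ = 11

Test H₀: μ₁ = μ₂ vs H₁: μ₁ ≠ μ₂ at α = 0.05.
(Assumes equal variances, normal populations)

Pooled variance: s²_p = [24×10² + 15×11²]/(39) = 108.0769
s_p = 10.3960
SE = s_p×√(1/n₁ + 1/n₂) = 10.3960×√(1/25 + 1/16) = 3.3283
t = (x̄₁ - x̄₂)/SE = (61 - 66)/3.3283 = -1.5023
df = 39, t-critical = ±2.023
Decision: fail to reject H₀

Answer: t = -1.5023, fail to reject H₀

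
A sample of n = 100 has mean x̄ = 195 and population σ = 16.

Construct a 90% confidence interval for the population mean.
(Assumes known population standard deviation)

Answer: (192.3680, 197.6320)

Derivation:
Confidence level: 90%, α = 0.1
z_0.05 = 1.645
SE = σ/√n = 16/√100 = 1.6000
Margin of error = 1.645 × 1.6000 = 2.6320
CI: x̄ ± margin = 195 ± 2.6320
CI: (192.3680, 197.6320)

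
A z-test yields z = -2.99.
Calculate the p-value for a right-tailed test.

Answer: p-value ≈ 0.9986

Derivation:
For z = -2.99:
p = P(Z > -2.99) = 1 - Φ(-2.99) = 0.9986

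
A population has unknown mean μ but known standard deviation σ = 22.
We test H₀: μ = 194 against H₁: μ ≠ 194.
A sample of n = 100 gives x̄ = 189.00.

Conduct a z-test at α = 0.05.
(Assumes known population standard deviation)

Answer: z = -2.2727, reject H₀

Derivation:
Standard error: SE = σ/√n = 22/√100 = 2.2000
z-statistic: z = (x̄ - μ₀)/SE = (189.00 - 194)/2.2000 = -2.2727
Critical value: ±1.960
p-value = 0.0230
Decision: reject H₀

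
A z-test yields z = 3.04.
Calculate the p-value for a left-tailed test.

For z = 3.04:
p = P(Z < 3.04) = Φ(3.04) = 0.9988

Answer: p-value ≈ 0.9988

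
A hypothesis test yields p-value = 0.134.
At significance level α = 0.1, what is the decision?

Answer: fail to reject H₀

Derivation:
Compare p-value to α:
0.134 ≥ 0.1
Decision: fail to reject H₀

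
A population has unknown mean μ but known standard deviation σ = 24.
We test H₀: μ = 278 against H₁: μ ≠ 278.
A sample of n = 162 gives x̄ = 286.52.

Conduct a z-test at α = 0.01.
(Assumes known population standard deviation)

Answer: z = 4.5185, reject H₀

Derivation:
Standard error: SE = σ/√n = 24/√162 = 1.8856
z-statistic: z = (x̄ - μ₀)/SE = (286.52 - 278)/1.8856 = 4.5185
Critical value: ±2.576
p-value < 0.0001
Decision: reject H₀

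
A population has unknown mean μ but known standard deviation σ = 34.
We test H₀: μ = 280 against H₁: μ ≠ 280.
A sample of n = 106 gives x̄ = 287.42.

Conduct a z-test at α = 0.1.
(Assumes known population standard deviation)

Standard error: SE = σ/√n = 34/√106 = 3.3024
z-statistic: z = (x̄ - μ₀)/SE = (287.42 - 280)/3.3024 = 2.2469
Critical value: ±1.645
p-value = 0.0246
Decision: reject H₀

Answer: z = 2.2469, reject H₀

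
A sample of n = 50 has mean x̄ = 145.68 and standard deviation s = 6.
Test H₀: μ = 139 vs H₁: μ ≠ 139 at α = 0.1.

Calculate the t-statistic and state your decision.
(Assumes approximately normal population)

df = n - 1 = 49
SE = s/√n = 6/√50 = 0.8485
t = (x̄ - μ₀)/SE = (145.68 - 139)/0.8485 = 7.8727
Critical value: t_{0.05,49} = ±1.677
p-value < 0.0001
Decision: reject H₀

Answer: t = 7.8727, reject H₀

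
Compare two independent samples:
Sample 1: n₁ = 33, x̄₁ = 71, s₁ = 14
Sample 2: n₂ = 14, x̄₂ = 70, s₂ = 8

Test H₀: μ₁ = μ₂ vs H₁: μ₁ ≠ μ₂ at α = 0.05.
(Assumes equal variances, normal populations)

Pooled variance: s²_p = [32×14² + 13×8²]/(45) = 157.8667
s_p = 12.5645
SE = s_p×√(1/n₁ + 1/n₂) = 12.5645×√(1/33 + 1/14) = 4.0075
t = (x̄₁ - x̄₂)/SE = (71 - 70)/4.0075 = 0.2495
df = 45, t-critical = ±2.014
Decision: fail to reject H₀

Answer: t = 0.2495, fail to reject H₀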